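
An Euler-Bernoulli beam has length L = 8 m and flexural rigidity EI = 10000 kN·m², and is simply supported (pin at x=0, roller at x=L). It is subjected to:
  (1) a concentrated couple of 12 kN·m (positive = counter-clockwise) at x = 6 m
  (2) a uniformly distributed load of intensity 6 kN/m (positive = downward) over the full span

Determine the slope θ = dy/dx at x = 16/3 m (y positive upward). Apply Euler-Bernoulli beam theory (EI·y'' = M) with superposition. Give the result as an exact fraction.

Load 1 — applied couple M₀=12 kN·m at a=6 m (b=L-a=2):
  θ_1 = (M₀x²/(2L)+C₁)/EI  [x≤a] with C₁=M₀(3b²-L²)/(6L)=-13 = (12·(16/3)²/(2·8)+(-13))/10000 = 1/1200 rad
Load 2 — uniform load w=6 kN/m over full span:
  θ_2 = -w(L³-6Lx²+4x³)/(24EI) = -6·(8³-6·8·(16/3)²+4·(16/3)³)/(24·10000) = 104/16875 rad
Superposition: θ = Σ θ_i = 1889/270000 rad ≈ 0.006996 rad

θ(16/3) = 1889/270000 rad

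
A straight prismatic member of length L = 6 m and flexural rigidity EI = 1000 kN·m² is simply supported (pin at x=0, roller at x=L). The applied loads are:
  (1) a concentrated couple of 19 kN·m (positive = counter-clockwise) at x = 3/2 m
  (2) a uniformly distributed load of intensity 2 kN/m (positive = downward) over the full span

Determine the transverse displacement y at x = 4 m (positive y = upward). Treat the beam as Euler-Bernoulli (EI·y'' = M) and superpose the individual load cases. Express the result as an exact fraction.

y(4) = -193/72000 m

Load 1 — applied couple M₀=19 kN·m at a=3/2 m (b=L-a=9/2):
  y_1 = (M₀x³/(6L)-M₀(x-a)²/2+C₁x)/EI  [x>a] with C₁=M₀(3b²-L²)/(6L)=209/16 = (19·4³/(6·6)-19·(4-(3/2))²/2+(209/16)·4)/1000 = 1919/72000 m
Load 2 — uniform load w=2 kN/m over full span:
  y_2 = -wx(L³-2Lx²+x³)/(24EI) = -2·4·(6³-2·6·4²+4³)/(24·1000) = -11/375 m
Superposition: y = Σ y_i = -193/72000 m ≈ -0.002681 m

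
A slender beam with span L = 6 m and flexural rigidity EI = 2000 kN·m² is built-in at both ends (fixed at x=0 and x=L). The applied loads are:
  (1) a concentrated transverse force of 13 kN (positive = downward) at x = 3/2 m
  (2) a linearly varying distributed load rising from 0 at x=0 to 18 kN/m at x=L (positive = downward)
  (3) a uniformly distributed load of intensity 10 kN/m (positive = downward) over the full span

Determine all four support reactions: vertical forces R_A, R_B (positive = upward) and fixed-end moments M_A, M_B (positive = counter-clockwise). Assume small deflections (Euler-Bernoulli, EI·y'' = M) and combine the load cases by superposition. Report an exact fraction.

Load 1 — point force P=13 kN at a=3/2 m (b=L-a=9/2):
  R_A = Pb²(3a+b)/L³ = 13·(9/2)²·(3·(3/2)+(9/2))/6³ = 351/32 kN
  M_A = Pab²/L² = 13·(3/2)·(9/2)²/6² = 351/32 kN·m
  R_B = Pa²(a+3b)/L³ = 13·(3/2)²·((3/2)+3·(9/2))/6³ = 65/32 kN
  M_B = -Pa²b/L² = -13·(3/2)²·(9/2)/6² = -117/32 kN·m
Load 2 — triangular load w₀=18 kN/m (0→w₀ over full span):
  R_A = 3w₀L/20 = 3·18·6/20 = 81/5 kN
  M_A = w₀L²/30 = 18·6²/30 = 108/5 kN·m
  R_B = 7w₀L/20 = 7·18·6/20 = 189/5 kN
  M_B = -w₀L²/20 = -18·6²/20 = -162/5 kN·m
Load 3 — uniform load w=10 kN/m over full span:
  R_A = wL/2 = 10·6/2 = 30 kN
  M_A = wL²/12 = 10·6²/12 = 30 kN·m
  R_B = wL/2 = 10·6/2 = 30 kN
  M_B = -wL²/12 = -10·6²/12 = -30 kN·m
Superposition: R_A = 9147/160 kN, M_A = 10011/160 kN·m, R_B = 11173/160 kN, M_B = -10569/160 kN·m

R_A = 9147/160 kN, M_A = 10011/160 kN·m, R_B = 11173/160 kN, M_B = -10569/160 kN·m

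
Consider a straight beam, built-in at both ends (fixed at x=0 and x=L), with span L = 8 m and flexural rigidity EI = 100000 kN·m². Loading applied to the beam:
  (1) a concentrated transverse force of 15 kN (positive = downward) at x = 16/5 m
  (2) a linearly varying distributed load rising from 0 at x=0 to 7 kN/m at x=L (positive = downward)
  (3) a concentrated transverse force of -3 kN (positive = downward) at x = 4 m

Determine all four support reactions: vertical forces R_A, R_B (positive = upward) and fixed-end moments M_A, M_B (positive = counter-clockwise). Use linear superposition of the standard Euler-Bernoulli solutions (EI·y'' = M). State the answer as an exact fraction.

R_A = 831/50 kN, M_A = 2191/75 kN·m, R_B = 1169/50 kN, M_B = -773/25 kN·m

Load 1 — point force P=15 kN at a=16/5 m (b=L-a=24/5):
  R_A = Pb²(3a+b)/L³ = 15·(24/5)²·(3·(16/5)+(24/5))/8³ = 243/25 kN
  M_A = Pab²/L² = 15·(16/5)·(24/5)²/8² = 432/25 kN·m
  R_B = Pa²(a+3b)/L³ = 15·(16/5)²·((16/5)+3·(24/5))/8³ = 132/25 kN
  M_B = -Pa²b/L² = -15·(16/5)²·(24/5)/8² = -288/25 kN·m
Load 2 — triangular load w₀=7 kN/m (0→w₀ over full span):
  R_A = 3w₀L/20 = 3·7·8/20 = 42/5 kN
  M_A = w₀L²/30 = 7·8²/30 = 224/15 kN·m
  R_B = 7w₀L/20 = 7·7·8/20 = 98/5 kN
  M_B = -w₀L²/20 = -7·8²/20 = -112/5 kN·m
Load 3 — point force P=-3 kN at a=4 m (b=L-a=4):
  R_A = Pb²(3a+b)/L³ = (-3)·4²·(3·4+4)/8³ = -3/2 kN
  M_A = Pab²/L² = (-3)·4·4²/8² = -3 kN·m
  R_B = Pa²(a+3b)/L³ = (-3)·4²·(4+3·4)/8³ = -3/2 kN
  M_B = -Pa²b/L² = -(-3)·4²·4/8² = 3 kN·m
Superposition: R_A = 831/50 kN, M_A = 2191/75 kN·m, R_B = 1169/50 kN, M_B = -773/25 kN·m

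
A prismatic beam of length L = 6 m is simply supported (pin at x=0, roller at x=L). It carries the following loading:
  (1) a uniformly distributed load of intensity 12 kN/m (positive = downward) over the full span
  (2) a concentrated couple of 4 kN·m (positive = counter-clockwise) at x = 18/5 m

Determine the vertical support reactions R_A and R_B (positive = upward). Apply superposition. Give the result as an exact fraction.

R_A = 110/3 kN, R_B = 106/3 kN

Load 1 — uniform load w=12 kN/m over full span:
  R_A = wL/2 = 12·6/2 = 36 kN
  R_B = wL/2 = 12·6/2 = 36 kN
Load 2 — applied couple M₀=4 kN·m at a=18/5 m (b=L-a=12/5):
  R_A = M₀/L = 4/6 = 2/3 kN
  R_B = -M₀/L = -4/6 = -2/3 kN
Superposition: R_A = 110/3 kN, R_B = 106/3 kN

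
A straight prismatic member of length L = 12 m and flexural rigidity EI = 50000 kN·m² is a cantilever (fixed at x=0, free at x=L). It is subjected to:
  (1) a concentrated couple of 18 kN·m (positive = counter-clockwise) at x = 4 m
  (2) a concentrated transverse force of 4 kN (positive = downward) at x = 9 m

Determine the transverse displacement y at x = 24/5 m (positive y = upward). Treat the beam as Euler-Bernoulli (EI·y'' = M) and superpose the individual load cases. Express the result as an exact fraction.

y(24/5) = -1089/390625 m

Load 1 — applied couple M₀=18 kN·m at a=4 m (b=L-a=8):
  y_1 = M₀a(2x-a)/(2EI)  [x>a] = 18·4·(2·(24/5)-4)/(2·50000) = 63/15625 m
Load 2 — point force P=4 kN at a=9 m (b=L-a=3):
  y_2 = -Px²(3a-x)/(6EI)  [x≤a] = -4·(24/5)²·(3·9-(24/5))/(6·50000) = -2664/390625 m
Superposition: y = Σ y_i = -1089/390625 m ≈ -0.002788 m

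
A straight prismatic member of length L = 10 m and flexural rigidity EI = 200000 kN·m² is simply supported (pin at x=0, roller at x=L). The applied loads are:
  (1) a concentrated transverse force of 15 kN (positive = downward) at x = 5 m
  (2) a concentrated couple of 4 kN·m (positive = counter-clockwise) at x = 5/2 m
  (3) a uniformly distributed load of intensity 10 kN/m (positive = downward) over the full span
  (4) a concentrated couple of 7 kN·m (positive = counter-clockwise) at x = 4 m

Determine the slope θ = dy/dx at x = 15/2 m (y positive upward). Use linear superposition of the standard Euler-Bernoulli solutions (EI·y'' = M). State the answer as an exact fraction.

θ(15/2) = 13949/8000000 rad

Load 1 — point force P=15 kN at a=5 m (b=L-a=5):
  θ_1 = -Pa(2L²-6Lx+3x²+a²)/(6LEI)  [x>a] = -15·5·(2·10²-6·10·(15/2)+3·(15/2)²+5²)/(6·10·200000) = 9/25600 rad
Load 2 — applied couple M₀=4 kN·m at a=5/2 m (b=L-a=15/2):
  θ_2 = (M₀x²/(2L)-M₀(x-a)+C₁)/EI  [x>a] with C₁=M₀(3b²-L²)/(6L)=55/12 = (4·(15/2)²/(2·10)-4·((15/2)-(5/2))+(55/12))/200000 = -1/48000 rad
Load 3 — uniform load w=10 kN/m over full span:
  θ_3 = -w(L³-6Lx²+4x³)/(24EI) = -10·(10³-6·10·(15/2)²+4·(15/2)³)/(24·200000) = 11/7680 rad
Load 4 — applied couple M₀=7 kN·m at a=4 m (b=L-a=6):
  θ_4 = (M₀x²/(2L)-M₀(x-a)+C₁)/EI  [x>a] with C₁=M₀(3b²-L²)/(6L)=14/15 = (7·(15/2)²/(2·10)-7·((15/2)-4)+(14/15))/200000 = -931/48000000 rad
Superposition: θ = Σ θ_i = 13949/8000000 rad ≈ 0.001744 rad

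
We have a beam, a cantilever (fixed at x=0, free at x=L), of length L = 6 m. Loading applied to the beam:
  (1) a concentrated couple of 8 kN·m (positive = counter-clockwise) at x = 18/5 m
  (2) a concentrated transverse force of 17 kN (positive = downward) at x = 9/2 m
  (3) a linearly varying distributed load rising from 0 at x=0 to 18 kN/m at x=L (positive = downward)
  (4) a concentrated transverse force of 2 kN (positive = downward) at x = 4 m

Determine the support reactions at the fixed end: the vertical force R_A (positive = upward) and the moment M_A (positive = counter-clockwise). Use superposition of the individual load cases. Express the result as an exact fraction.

R_A = 73 kN, M_A = 585/2 kN·m

Load 1 — applied couple M₀=8 kN·m at a=18/5 m (b=L-a=12/5):
  R_A = 0 kN
  M_A = -M₀ = -8 kN·m
Load 2 — point force P=17 kN at a=9/2 m (b=L-a=3/2):
  R_A = P = 17 kN
  M_A = Pa = 17·(9/2) = 153/2 kN·m
Load 3 — triangular load w₀=18 kN/m (0→w₀ over full span):
  R_A = w₀L/2 = 18·6/2 = 54 kN
  M_A = w₀L²/3 = 18·6²/3 = 216 kN·m
Load 4 — point force P=2 kN at a=4 m (b=L-a=2):
  R_A = P = 2 kN
  M_A = Pa = 2·4 = 8 kN·m
Superposition: R_A = 73 kN, M_A = 585/2 kN·m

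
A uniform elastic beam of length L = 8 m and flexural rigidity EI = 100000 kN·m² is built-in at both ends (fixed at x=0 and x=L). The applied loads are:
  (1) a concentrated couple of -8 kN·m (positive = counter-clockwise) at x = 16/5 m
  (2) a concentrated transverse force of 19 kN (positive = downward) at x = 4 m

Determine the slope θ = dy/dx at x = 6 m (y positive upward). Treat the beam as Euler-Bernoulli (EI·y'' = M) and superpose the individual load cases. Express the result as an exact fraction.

θ(6) = 531/2500000 rad

Load 1 — applied couple M₀=-8 kN·m at a=16/5 m (b=L-a=24/5):
  θ_1 = (R_Ax²/2 - M_Ax - M₀(x-a))/EI  [x>a] with R_A=-36/25, M_A=-24/25 = ((-36/25)·6²/2 - (-24/25)·6 - (-8)·(6-(16/5)))/100000 = 7/312500 rad
Load 2 — point force P=19 kN at a=4 m (b=L-a=4):
  θ_2 = Pa²(L-x)(2bL-(3b+a)(L-x))/(2L³EI)  [x>a] = 19·4²·(8-6)·(2·4·8-(3·4+4)·(8-6))/(2·8³·100000) = 19/100000 rad
Superposition: θ = Σ θ_i = 531/2500000 rad ≈ 0.000212 rad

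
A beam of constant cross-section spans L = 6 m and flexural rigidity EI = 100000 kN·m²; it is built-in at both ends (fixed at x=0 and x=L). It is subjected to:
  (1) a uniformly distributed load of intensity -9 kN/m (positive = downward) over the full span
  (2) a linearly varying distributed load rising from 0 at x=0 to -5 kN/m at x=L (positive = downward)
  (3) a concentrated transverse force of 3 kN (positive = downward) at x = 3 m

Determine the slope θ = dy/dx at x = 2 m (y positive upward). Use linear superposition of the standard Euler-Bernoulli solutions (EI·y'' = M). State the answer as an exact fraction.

θ(2) = 253/1800000 rad

Load 1 — uniform load w=-9 kN/m over full span:
  θ_1 = -wx(L-x)(L-2x)/(12EI) = -(-9)·2·(6-2)·(6-2·2)/(12·100000) = 3/25000 rad
Load 2 — triangular load w₀=-5 kN/m (0→w₀ over full span):
  θ_2 = -w₀(2x(L-x)(L-2x)(x+2L)+x²(L-x)²)/(120LEI) = -(-5)·(2·2·(6-2)·(6-2·2)·(2+2·6)+2²·(6-2)²)/(120·6·100000) = 1/28125 rad
Load 3 — point force P=3 kN at a=3 m (b=L-a=3):
  θ_3 = -Pb²x(2aL-(3a+b)x)/(2L³EI)  [x≤a] = -3·3²·2·(2·3·6-(3·3+3)·2)/(2·6³·100000) = -3/200000 rad
Superposition: θ = Σ θ_i = 253/1800000 rad ≈ 0.000141 rad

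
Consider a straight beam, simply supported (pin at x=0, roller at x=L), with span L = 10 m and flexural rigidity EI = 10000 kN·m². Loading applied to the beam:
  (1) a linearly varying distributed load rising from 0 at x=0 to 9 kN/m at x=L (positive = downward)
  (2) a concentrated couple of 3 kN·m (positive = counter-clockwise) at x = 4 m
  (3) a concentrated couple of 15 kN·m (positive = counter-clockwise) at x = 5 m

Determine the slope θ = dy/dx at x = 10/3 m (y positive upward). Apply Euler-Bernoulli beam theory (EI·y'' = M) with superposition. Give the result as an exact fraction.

θ(10/3) = -49759/5400000 rad

Load 1 — triangular load w₀=9 kN/m (0→w₀ over full span):
  θ_1 = -w₀(7L⁴-30L²x²+15x⁴)/(360LEI) = -9·(7·10⁴-30·10²·(10/3)²+15·(10/3)⁴)/(360·10·10000) = -13/1350 rad
Load 2 — applied couple M₀=3 kN·m at a=4 m (b=L-a=6):
  θ_2 = (M₀x²/(2L)+C₁)/EI  [x≤a] with C₁=M₀(3b²-L²)/(6L)=2/5 = (3·(10/3)²/(2·10)+(2/5))/10000 = 31/150000 rad
Load 3 — applied couple M₀=15 kN·m at a=5 m (b=L-a=5):
  θ_3 = (M₀x²/(2L)+C₁)/EI  [x≤a] with C₁=M₀(3b²-L²)/(6L)=-25/4 = (15·(10/3)²/(2·10)+(-25/4))/10000 = 1/4800 rad
Superposition: θ = Σ θ_i = -49759/5400000 rad ≈ -0.009215 rad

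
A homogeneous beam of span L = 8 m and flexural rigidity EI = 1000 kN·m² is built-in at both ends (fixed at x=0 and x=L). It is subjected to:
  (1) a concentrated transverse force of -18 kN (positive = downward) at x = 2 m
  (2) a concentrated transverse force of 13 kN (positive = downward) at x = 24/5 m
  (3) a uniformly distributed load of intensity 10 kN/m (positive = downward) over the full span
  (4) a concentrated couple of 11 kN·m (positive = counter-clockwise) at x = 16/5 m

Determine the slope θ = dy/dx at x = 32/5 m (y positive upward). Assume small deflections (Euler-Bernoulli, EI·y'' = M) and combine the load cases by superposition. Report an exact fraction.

θ(32/5) = 34251/781250 rad

Load 1 — point force P=-18 kN at a=2 m (b=L-a=6):
  θ_1 = Pa²(L-x)(2bL-(3b+a)(L-x))/(2L³EI)  [x>a] = (-18)·2²·(8-(32/5))·(2·6·8-(3·6+2)·(8-(32/5)))/(2·8³·1000) = -9/1250 rad
Load 2 — point force P=13 kN at a=24/5 m (b=L-a=16/5):
  θ_2 = Pa²(L-x)(2bL-(3b+a)(L-x))/(2L³EI)  [x>a] = 13·(24/5)²·(8-(32/5))·(2·(16/5)·8-(3·(16/5)+(24/5))·(8-(32/5)))/(2·8³·1000) = 5148/390625 rad
Load 3 — uniform load w=10 kN/m over full span:
  θ_3 = -wx(L-x)(L-2x)/(12EI) = -10·(32/5)·(8-(32/5))·(8-2·(32/5))/(12·1000) = 128/3125 rad
Load 4 — applied couple M₀=11 kN·m at a=16/5 m (b=L-a=24/5):
  θ_4 = (R_Ax²/2 - M_Ax - M₀(x-a))/EI  [x>a] with R_A=99/50, M_A=33/25 = ((99/50)·(32/5)²/2 - (33/25)·(32/5) - 11·((32/5)-(16/5)))/1000 = -242/78125 rad
Superposition: θ = Σ θ_i = 34251/781250 rad ≈ 0.043841 rad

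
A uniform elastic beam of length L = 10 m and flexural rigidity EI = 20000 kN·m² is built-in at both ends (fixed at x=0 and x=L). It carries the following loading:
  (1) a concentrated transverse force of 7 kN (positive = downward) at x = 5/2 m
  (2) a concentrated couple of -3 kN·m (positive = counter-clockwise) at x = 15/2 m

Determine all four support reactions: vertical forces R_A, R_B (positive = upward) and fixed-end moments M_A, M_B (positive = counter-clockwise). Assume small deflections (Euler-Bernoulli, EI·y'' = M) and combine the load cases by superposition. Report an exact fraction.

R_A = 891/160 kN, M_A = 285/32 kN·m, R_B = 229/160 kN, M_B = -87/32 kN·m

Load 1 — point force P=7 kN at a=5/2 m (b=L-a=15/2):
  R_A = Pb²(3a+b)/L³ = 7·(15/2)²·(3·(5/2)+(15/2))/10³ = 189/32 kN
  M_A = Pab²/L² = 7·(5/2)·(15/2)²/10² = 315/32 kN·m
  R_B = Pa²(a+3b)/L³ = 7·(5/2)²·((5/2)+3·(15/2))/10³ = 35/32 kN
  M_B = -Pa²b/L² = -7·(5/2)²·(15/2)/10² = -105/32 kN·m
Load 2 — applied couple M₀=-3 kN·m at a=15/2 m (b=L-a=5/2):
  R_A = 6M₀ab/L³ = 6·(-3)·(15/2)·(5/2)/10³ = -27/80 kN
  M_A = M₀b(2a-b)/L² = (-3)·(5/2)·(2·(15/2)-(5/2))/10² = -15/16 kN·m
  R_B = -6M₀ab/L³ = -6·(-3)·(15/2)·(5/2)/10³ = 27/80 kN
  M_B = M₀a(2b-a)/L² = (-3)·(15/2)·(2·(5/2)-(15/2))/10² = 9/16 kN·m
Superposition: R_A = 891/160 kN, M_A = 285/32 kN·m, R_B = 229/160 kN, M_B = -87/32 kN·m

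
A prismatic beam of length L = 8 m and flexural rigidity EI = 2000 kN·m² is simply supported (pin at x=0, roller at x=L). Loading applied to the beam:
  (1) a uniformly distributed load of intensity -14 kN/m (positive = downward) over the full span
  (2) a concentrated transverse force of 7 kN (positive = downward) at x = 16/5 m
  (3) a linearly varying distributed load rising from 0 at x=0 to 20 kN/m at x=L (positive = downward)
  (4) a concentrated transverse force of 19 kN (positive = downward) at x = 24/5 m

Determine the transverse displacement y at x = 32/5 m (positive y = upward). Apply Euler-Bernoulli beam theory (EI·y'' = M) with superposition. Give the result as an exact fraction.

y(32/5) = -26032/1171875 m

Load 1 — uniform load w=-14 kN/m over full span:
  y_1 = -wx(L³-2Lx²+x³)/(24EI) = -(-14)·(32/5)·(8³-2·8·(32/5)²+(32/5)³)/(24·2000) = 51968/234375 m
Load 2 — point force P=7 kN at a=16/5 m (b=L-a=24/5):
  y_2 = -Pa(L-x)(2Lx-a²-x²)/(6LEI)  [x>a] = -7·(16/5)·(8-(32/5))·(2·8·(32/5)-(16/5)²-(32/5)²)/(6·8·2000) = -896/46875 m
Load 3 — triangular load w₀=20 kN/m (0→w₀ over full span):
  y_3 = -w₀x(7L⁴-10L²x²+3x⁴)/(360LEI) = -20·(32/5)·(7·8⁴-10·8²·(32/5)²+3·(32/5)⁴)/(360·8·2000) = -65024/390625 m
Load 4 — point force P=19 kN at a=24/5 m (b=L-a=16/5):
  y_4 = -Pa(L-x)(2Lx-a²-x²)/(6LEI)  [x>a] = -19·(24/5)·(8-(32/5))·(2·8·(32/5)-(24/5)²-(32/5)²)/(6·8·2000) = -912/15625 m
Superposition: y = Σ y_i = -26032/1171875 m ≈ -0.022214 m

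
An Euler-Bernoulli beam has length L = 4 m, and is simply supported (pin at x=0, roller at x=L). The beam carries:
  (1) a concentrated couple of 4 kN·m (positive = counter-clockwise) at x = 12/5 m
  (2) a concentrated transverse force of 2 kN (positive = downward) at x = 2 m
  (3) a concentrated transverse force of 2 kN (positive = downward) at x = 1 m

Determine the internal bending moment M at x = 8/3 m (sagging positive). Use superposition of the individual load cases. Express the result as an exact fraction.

Load 1 — applied couple M₀=4 kN·m at a=12/5 m (b=L-a=8/5):
  M_1 = M₀x/L - M₀  [x>a] = 4·(8/3)/4 - 4 = -4/3 kN·m
Load 2 — point force P=2 kN at a=2 m (b=L-a=2):
  M_2 = Pa(L-x)/L  [x>a] = 2·2·(4-(8/3))/4 = 4/3 kN·m
Load 3 — point force P=2 kN at a=1 m (b=L-a=3):
  M_3 = Pa(L-x)/L  [x>a] = 2·1·(4-(8/3))/4 = 2/3 kN·m
Superposition: M = Σ M_i = 2/3 kN·m ≈ 0.666667 kN·m

M(8/3) = 2/3 kN·m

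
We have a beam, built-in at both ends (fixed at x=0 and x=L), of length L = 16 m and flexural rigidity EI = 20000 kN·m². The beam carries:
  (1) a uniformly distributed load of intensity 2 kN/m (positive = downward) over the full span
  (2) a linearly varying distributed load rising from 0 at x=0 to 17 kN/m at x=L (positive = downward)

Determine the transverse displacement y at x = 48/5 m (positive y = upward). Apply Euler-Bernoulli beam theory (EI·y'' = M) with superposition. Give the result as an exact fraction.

Load 1 — uniform load w=2 kN/m over full span:
  y_1 = -wx²(L-x)²/(24EI) = -2·(48/5)²·(16-(48/5))²/(24·20000) = -6144/390625 m
Load 2 — triangular load w₀=17 kN/m (0→w₀ over full span):
  y_2 = -w₀x²(L-x)²(x+2L)/(120LEI) = -17·(48/5)²·(16-(48/5))²·((48/5)+2·16)/(120·16·20000) = -678912/9765625 m
Superposition: y = Σ y_i = -832512/9765625 m ≈ -0.085249 m

y(48/5) = -832512/9765625 m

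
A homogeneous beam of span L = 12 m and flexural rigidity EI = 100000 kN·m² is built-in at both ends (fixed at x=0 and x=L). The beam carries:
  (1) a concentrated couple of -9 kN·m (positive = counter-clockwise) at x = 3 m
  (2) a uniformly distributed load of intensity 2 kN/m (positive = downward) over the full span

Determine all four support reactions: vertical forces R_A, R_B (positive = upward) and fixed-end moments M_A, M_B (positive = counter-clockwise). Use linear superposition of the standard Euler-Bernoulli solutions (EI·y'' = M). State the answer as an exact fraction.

R_A = 357/32 kN, M_A = 411/16 kN·m, R_B = 411/32 kN, M_B = -429/16 kN·m

Load 1 — applied couple M₀=-9 kN·m at a=3 m (b=L-a=9):
  R_A = 6M₀ab/L³ = 6·(-9)·3·9/12³ = -27/32 kN
  M_A = M₀b(2a-b)/L² = (-9)·9·(2·3-9)/12² = 27/16 kN·m
  R_B = -6M₀ab/L³ = -6·(-9)·3·9/12³ = 27/32 kN
  M_B = M₀a(2b-a)/L² = (-9)·3·(2·9-3)/12² = -45/16 kN·m
Load 2 — uniform load w=2 kN/m over full span:
  R_A = wL/2 = 2·12/2 = 12 kN
  M_A = wL²/12 = 2·12²/12 = 24 kN·m
  R_B = wL/2 = 2·12/2 = 12 kN
  M_B = -wL²/12 = -2·12²/12 = -24 kN·m
Superposition: R_A = 357/32 kN, M_A = 411/16 kN·m, R_B = 411/32 kN, M_B = -429/16 kN·m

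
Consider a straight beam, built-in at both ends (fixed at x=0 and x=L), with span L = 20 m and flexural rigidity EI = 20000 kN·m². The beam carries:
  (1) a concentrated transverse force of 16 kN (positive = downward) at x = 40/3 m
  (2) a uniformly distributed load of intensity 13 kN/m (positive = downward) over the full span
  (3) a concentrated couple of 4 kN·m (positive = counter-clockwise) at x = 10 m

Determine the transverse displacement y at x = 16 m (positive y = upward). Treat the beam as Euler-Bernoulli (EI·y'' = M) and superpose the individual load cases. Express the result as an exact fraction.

y(16) = -124877/1012500 m

Load 1 — point force P=16 kN at a=40/3 m (b=L-a=20/3):
  y_1 = -Pa²(L-x)²(3bL-(3b+a)(L-x))/(6L³EI)  [x>a] = -16·(40/3)²·(20-16)²·(3·(20/3)·20-(3·(20/3)+(40/3))·(20-16))/(6·20³·20000) = -128/10125 m
Load 2 — uniform load w=13 kN/m over full span:
  y_2 = -wx²(L-x)²/(24EI) = -13·16²·(20-16)²/(24·20000) = -208/1875 m
Load 3 — applied couple M₀=4 kN·m at a=10 m (b=L-a=10):
  y_3 = (R_Ax³/6 - M_Ax²/2 - M₀(x-a)²/2)/EI  [x>a] with R_A=3/10, M_A=1 = ((3/10)·16³/6 - 1·16²/2 - 4·(16-10)²/2)/20000 = 3/12500 m
Superposition: y = Σ y_i = -124877/1012500 m ≈ -0.123335 m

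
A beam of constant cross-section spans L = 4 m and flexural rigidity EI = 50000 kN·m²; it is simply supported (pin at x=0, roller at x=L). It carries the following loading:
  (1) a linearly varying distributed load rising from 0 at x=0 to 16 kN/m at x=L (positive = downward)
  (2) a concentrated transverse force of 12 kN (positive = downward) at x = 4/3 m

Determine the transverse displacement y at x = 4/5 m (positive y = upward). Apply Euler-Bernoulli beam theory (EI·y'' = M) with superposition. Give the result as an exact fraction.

Load 1 — triangular load w₀=16 kN/m (0→w₀ over full span):
  y_1 = -w₀x(7L⁴-10L²x²+3x⁴)/(360LEI) = -16·(4/5)·(7·4⁴-10·4²·(4/5)²+3·(4/5)⁴)/(360·4·50000) = -44032/146484375 m
Load 2 — point force P=12 kN at a=4/3 m (b=L-a=8/3):
  y_2 = -Pbx(L²-b²-x²)/(6LEI)  [x≤a] = -12·(8/3)·(4/5)·(4²-(8/3)²-(4/5)²)/(6·4·50000) = -1856/10546875 m
Superposition: y = Σ y_i = -628288/1318359375 m ≈ -0.000477 m

y(4/5) = -628288/1318359375 m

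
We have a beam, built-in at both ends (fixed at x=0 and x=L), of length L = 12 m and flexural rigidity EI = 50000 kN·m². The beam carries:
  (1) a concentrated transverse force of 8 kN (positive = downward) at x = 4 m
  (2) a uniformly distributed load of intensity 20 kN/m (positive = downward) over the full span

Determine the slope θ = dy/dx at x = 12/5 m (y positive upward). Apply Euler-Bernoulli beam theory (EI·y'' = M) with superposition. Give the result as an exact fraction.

Load 1 — point force P=8 kN at a=4 m (b=L-a=8):
  θ_1 = -Pb²x(2aL-(3a+b)x)/(2L³EI)  [x≤a] = -8·8²·(12/5)·(2·4·12-(3·4+8)·(12/5))/(2·12³·50000) = -16/46875 rad
Load 2 — uniform load w=20 kN/m over full span:
  θ_2 = -wx(L-x)(L-2x)/(12EI) = -20·(12/5)·(12-(12/5))·(12-2·(12/5))/(12·50000) = -432/78125 rad
Superposition: θ = Σ θ_i = -1376/234375 rad ≈ -0.005871 rad

θ(12/5) = -1376/234375 rad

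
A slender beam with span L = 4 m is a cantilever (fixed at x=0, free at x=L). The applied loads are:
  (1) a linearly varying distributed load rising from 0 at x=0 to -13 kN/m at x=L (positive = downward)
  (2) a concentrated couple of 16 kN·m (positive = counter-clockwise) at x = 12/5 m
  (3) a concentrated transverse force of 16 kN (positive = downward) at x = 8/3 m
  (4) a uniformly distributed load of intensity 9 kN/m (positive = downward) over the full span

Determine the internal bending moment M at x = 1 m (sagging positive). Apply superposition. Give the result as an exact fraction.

Load 1 — triangular load w₀=-13 kN/m (0→w₀ over full span):
  M_1 = w₀Lx/2 - w₀L²/3 - w₀x³/(6L) = (-13)·4·1/2 - (-13)·4²/3 - (-13)·1³/(6·4) = 351/8 kN·m
Load 2 — applied couple M₀=16 kN·m at a=12/5 m (b=L-a=8/5):
  M_2 = M₀  [x≤a] = 16 = 16 kN·m
Load 3 — point force P=16 kN at a=8/3 m (b=L-a=4/3):
  M_3 = -P(a-x)  [x≤a] = -16·((8/3)-1) = -80/3 kN·m
Load 4 — uniform load w=9 kN/m over full span:
  M_4 = -w(L-x)²/2 = -9·(4-1)²/2 = -81/2 kN·m
Superposition: M = Σ M_i = -175/24 kN·m ≈ -7.291667 kN·m

M(1) = -175/24 kN·m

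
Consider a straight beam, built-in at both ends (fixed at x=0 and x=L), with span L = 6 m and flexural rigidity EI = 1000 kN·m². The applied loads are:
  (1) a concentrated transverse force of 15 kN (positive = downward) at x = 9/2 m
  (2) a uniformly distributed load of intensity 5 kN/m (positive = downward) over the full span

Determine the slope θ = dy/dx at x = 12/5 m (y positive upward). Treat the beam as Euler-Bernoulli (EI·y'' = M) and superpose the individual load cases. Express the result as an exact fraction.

θ(12/5) = -1539/200000 rad

Load 1 — point force P=15 kN at a=9/2 m (b=L-a=3/2):
  θ_1 = -Pb²x(2aL-(3a+b)x)/(2L³EI)  [x≤a] = -15·(3/2)²·(12/5)·(2·(9/2)·6-(3·(9/2)+(3/2))·(12/5))/(2·6³·1000) = -27/8000 rad
Load 2 — uniform load w=5 kN/m over full span:
  θ_2 = -wx(L-x)(L-2x)/(12EI) = -5·(12/5)·(6-(12/5))·(6-2·(12/5))/(12·1000) = -27/6250 rad
Superposition: θ = Σ θ_i = -1539/200000 rad ≈ -0.007695 rad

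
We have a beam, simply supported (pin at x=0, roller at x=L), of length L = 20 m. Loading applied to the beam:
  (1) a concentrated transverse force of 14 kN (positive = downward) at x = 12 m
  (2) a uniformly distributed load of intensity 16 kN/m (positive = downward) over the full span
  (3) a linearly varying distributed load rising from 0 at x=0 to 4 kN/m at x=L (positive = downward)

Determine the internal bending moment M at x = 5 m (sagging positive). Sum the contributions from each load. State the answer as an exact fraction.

M(5) = 1381/2 kN·m

Load 1 — point force P=14 kN at a=12 m (b=L-a=8):
  M_1 = Pbx/L  [x≤a] = 14·8·5/20 = 28 kN·m
Load 2 — uniform load w=16 kN/m over full span:
  M_2 = wx(L-x)/2 = 16·5·(20-5)/2 = 600 kN·m
Load 3 — triangular load w₀=4 kN/m (0→w₀ over full span):
  M_3 = w₀Lx/6 - w₀x³/(6L) = 4·20·5/6 - 4·5³/(6·20) = 125/2 kN·m
Superposition: M = Σ M_i = 1381/2 kN·m ≈ 690.500000 kN·m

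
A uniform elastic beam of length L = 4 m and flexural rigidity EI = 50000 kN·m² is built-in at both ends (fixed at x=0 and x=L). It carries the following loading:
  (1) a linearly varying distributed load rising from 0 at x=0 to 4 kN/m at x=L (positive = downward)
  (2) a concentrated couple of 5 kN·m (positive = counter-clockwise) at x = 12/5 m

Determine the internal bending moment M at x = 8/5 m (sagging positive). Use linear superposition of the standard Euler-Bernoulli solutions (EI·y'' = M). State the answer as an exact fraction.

Load 1 — triangular load w₀=4 kN/m (0→w₀ over full span):
  M_1 = 3w₀Lx/20 - w₀L²/30 - w₀x³/(6L) = 3·4·4·(8/5)/20 - 4·4²/30 - 4·(8/5)³/(6·4) = 128/125 kN·m
Load 2 — applied couple M₀=5 kN·m at a=12/5 m (b=L-a=8/5):
  M_2 = R_Ax - M_A  [x≤a] with R_A=9/5, M_A=8/5 = (9/5)·(8/5) - (8/5) = 32/25 kN·m
Superposition: M = Σ M_i = 288/125 kN·m ≈ 2.304000 kN·m

M(8/5) = 288/125 kN·m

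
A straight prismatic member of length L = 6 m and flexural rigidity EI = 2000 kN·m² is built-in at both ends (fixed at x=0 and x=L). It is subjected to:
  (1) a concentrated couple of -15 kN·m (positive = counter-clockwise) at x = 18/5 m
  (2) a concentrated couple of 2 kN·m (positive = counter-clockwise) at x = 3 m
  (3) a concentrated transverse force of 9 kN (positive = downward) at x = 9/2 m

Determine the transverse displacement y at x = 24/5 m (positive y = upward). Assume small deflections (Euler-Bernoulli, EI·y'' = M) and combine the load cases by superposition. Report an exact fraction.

y(24/5) = -33237/20000000 m

Load 1 — applied couple M₀=-15 kN·m at a=18/5 m (b=L-a=12/5):
  y_1 = (R_Ax³/6 - M_Ax²/2 - M₀(x-a)²/2)/EI  [x>a] with R_A=-18/5, M_A=-24/5 = ((-18/5)·(24/5)³/6 - (-24/5)·(24/5)²/2 - (-15)·((24/5)-(18/5))²/2)/2000 = -81/625000 m
Load 2 — applied couple M₀=2 kN·m at a=3 m (b=L-a=3):
  y_2 = (R_Ax³/6 - M_Ax²/2 - M₀(x-a)²/2)/EI  [x>a] with R_A=1/2, M_A=1/2 = ((1/2)·(24/5)³/6 - (1/2)·(24/5)²/2 - 2·((24/5)-3)²/2)/2000 = 27/250000 m
Load 3 — point force P=9 kN at a=9/2 m (b=L-a=3/2):
  y_3 = -Pa²(L-x)²(3bL-(3b+a)(L-x))/(6L³EI)  [x>a] = -9·(9/2)²·(6-(24/5))²·(3·(3/2)·6-(3·(3/2)+(9/2))·(6-(24/5)))/(6·6³·2000) = -6561/4000000 m
Superposition: y = Σ y_i = -33237/20000000 m ≈ -0.001662 m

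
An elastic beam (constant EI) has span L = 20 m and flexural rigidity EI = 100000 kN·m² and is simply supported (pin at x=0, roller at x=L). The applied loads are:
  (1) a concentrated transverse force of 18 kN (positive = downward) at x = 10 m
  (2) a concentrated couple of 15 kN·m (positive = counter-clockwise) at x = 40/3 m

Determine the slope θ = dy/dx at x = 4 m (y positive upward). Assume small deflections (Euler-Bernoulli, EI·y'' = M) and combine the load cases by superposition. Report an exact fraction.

Load 1 — point force P=18 kN at a=10 m (b=L-a=10):
  θ_1 = -Pb(L²-b²-3x²)/(6LEI)  [x≤a] = -18·10·(20²-10²-3·4²)/(6·20·100000) = -189/50000 rad
Load 2 — applied couple M₀=15 kN·m at a=40/3 m (b=L-a=20/3):
  θ_2 = (M₀x²/(2L)+C₁)/EI  [x≤a] with C₁=M₀(3b²-L²)/(6L)=-100/3 = (15·4²/(2·20)+(-100/3))/100000 = -41/150000 rad
Superposition: θ = Σ θ_i = -38/9375 rad ≈ -0.004053 rad

θ(4) = -38/9375 rad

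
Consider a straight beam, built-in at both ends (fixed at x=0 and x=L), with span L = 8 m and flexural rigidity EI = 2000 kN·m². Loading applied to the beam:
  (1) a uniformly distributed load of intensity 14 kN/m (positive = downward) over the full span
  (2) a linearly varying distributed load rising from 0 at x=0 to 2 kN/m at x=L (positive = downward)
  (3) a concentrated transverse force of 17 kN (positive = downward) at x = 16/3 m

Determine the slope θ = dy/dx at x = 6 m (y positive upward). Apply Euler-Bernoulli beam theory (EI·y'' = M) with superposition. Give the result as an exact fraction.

Load 1 — uniform load w=14 kN/m over full span:
  θ_1 = -wx(L-x)(L-2x)/(12EI) = -14·6·(8-6)·(8-2·6)/(12·2000) = 7/250 rad
Load 2 — triangular load w₀=2 kN/m (0→w₀ over full span):
  θ_2 = -w₀(2x(L-x)(L-2x)(x+2L)+x²(L-x)²)/(120LEI) = -2·(2·6·(8-6)·(8-2·6)·(6+2·8)+6²·(8-6)²)/(120·8·2000) = 41/20000 rad
Load 3 — point force P=17 kN at a=16/3 m (b=L-a=8/3):
  θ_3 = Pa²(L-x)(2bL-(3b+a)(L-x))/(2L³EI)  [x>a] = 17·(16/3)²·(8-6)·(2·(8/3)·8-(3·(8/3)+(16/3))·(8-6))/(2·8³·2000) = 17/2250 rad
Superposition: θ = Σ θ_i = 6769/180000 rad ≈ 0.037606 rad

θ(6) = 6769/180000 rad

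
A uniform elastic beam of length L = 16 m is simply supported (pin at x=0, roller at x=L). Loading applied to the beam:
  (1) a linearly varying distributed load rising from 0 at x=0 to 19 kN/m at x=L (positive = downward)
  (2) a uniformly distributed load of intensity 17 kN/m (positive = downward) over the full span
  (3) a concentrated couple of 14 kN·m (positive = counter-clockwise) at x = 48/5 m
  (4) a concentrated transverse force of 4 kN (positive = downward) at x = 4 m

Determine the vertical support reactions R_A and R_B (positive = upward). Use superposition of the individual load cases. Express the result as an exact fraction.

R_A = 4573/24 kN, R_B = 5699/24 kN

Load 1 — triangular load w₀=19 kN/m (0→w₀ over full span):
  R_A = w₀L/6 = 19·16/6 = 152/3 kN
  R_B = w₀L/3 = 19·16/3 = 304/3 kN
Load 2 — uniform load w=17 kN/m over full span:
  R_A = wL/2 = 17·16/2 = 136 kN
  R_B = wL/2 = 17·16/2 = 136 kN
Load 3 — applied couple M₀=14 kN·m at a=48/5 m (b=L-a=32/5):
  R_A = M₀/L = 14/16 = 7/8 kN
  R_B = -M₀/L = -14/16 = -7/8 kN
Load 4 — point force P=4 kN at a=4 m (b=L-a=12):
  R_A = Pb/L = 4·12/16 = 3 kN
  R_B = Pa/L = 4·4/16 = 1 kN
Superposition: R_A = 4573/24 kN, R_B = 5699/24 kN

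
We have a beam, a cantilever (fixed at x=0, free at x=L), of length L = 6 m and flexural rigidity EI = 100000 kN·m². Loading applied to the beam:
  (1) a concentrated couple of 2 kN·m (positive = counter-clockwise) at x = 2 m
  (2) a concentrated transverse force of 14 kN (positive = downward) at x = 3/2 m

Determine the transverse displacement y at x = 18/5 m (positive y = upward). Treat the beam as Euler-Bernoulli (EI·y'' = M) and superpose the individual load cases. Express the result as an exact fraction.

Load 1 — applied couple M₀=2 kN·m at a=2 m (b=L-a=4):
  y_1 = M₀a(2x-a)/(2EI)  [x>a] = 2·2·(2·(18/5)-2)/(2·100000) = 13/125000 m
Load 2 — point force P=14 kN at a=3/2 m (b=L-a=9/2):
  y_2 = -Pa²(3x-a)/(6EI)  [x>a] = -14·(3/2)²·(3·(18/5)-(3/2))/(6·100000) = -1953/4000000 m
Superposition: y = Σ y_i = -1537/4000000 m ≈ -0.000384 m

y(18/5) = -1537/4000000 m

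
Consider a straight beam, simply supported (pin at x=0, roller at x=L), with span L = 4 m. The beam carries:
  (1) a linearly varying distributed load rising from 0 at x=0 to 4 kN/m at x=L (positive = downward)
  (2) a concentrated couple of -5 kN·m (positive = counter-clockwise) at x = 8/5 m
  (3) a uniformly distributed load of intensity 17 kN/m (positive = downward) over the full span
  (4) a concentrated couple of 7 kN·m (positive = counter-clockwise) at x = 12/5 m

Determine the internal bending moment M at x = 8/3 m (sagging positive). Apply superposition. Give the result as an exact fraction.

Load 1 — triangular load w₀=4 kN/m (0→w₀ over full span):
  M_1 = w₀Lx/6 - w₀x³/(6L) = 4·4·(8/3)/6 - 4·(8/3)³/(6·4) = 320/81 kN·m
Load 2 — applied couple M₀=-5 kN·m at a=8/5 m (b=L-a=12/5):
  M_2 = M₀x/L - M₀  [x>a] = (-5)·(8/3)/4 - (-5) = 5/3 kN·m
Load 3 — uniform load w=17 kN/m over full span:
  M_3 = wx(L-x)/2 = 17·(8/3)·(4-(8/3))/2 = 272/9 kN·m
Load 4 — applied couple M₀=7 kN·m at a=12/5 m (b=L-a=8/5):
  M_4 = M₀x/L - M₀  [x>a] = 7·(8/3)/4 - 7 = -7/3 kN·m
Superposition: M = Σ M_i = 2714/81 kN·m ≈ 33.506173 kN·m

M(8/3) = 2714/81 kN·m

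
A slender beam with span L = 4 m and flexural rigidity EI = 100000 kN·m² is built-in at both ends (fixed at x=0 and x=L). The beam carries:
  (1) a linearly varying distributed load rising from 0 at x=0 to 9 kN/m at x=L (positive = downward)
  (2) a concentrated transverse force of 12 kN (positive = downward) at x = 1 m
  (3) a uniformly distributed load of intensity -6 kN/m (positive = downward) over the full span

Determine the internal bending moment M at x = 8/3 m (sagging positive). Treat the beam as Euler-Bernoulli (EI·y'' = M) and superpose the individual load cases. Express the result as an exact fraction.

Load 1 — triangular load w₀=9 kN/m (0→w₀ over full span):
  M_1 = 3w₀Lx/20 - w₀L²/30 - w₀x³/(6L) = 3·9·4·(8/3)/20 - 9·4²/30 - 9·(8/3)³/(6·4) = 112/45 kN·m
Load 2 — point force P=12 kN at a=1 m (b=L-a=3):
  M_2 = Pa²(a+3b)(L-x)/L³ - Pa²b/L²  [x>a] = 12·1²·(1+3·3)·(4-(8/3))/4³ - 12·1²·3/4² = 1/4 kN·m
Load 3 — uniform load w=-6 kN/m over full span:
  M_3 = wLx/2 - wL²/12 - wx²/2 = (-6)·4·(8/3)/2 - (-6)·4²/12 - (-6)·(8/3)²/2 = -8/3 kN·m
Superposition: M = Σ M_i = 13/180 kN·m ≈ 0.072222 kN·m

M(8/3) = 13/180 kN·m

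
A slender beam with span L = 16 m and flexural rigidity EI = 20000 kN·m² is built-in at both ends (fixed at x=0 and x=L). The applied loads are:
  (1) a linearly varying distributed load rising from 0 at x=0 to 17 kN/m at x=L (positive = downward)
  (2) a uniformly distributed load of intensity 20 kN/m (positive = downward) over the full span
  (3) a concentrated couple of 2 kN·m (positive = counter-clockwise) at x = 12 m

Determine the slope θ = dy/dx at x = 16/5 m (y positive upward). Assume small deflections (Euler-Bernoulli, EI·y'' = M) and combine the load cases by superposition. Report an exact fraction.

θ(16/5) = -53707/1171875 rad

Load 1 — triangular load w₀=17 kN/m (0→w₀ over full span):
  θ_1 = -w₀(2x(L-x)(L-2x)(x+2L)+x²(L-x)²)/(120LEI) = -17·(2·(16/5)·(16-(16/5))·(16-2·(16/5))·((16/5)+2·16)+(16/5)²·(16-(16/5))²)/(120·16·20000) = -15232/1171875 rad
Load 2 — uniform load w=20 kN/m over full span:
  θ_2 = -wx(L-x)(L-2x)/(12EI) = -20·(16/5)·(16-(16/5))·(16-2·(16/5))/(12·20000) = -512/15625 rad
Load 3 — applied couple M₀=2 kN·m at a=12 m (b=L-a=4):
  θ_3 = (R_Ax²/2 - M_Ax)/EI  [x≤a] with R_A=9/64, M_A=5/8 = ((9/64)·(16/5)²/2 - (5/8)·(16/5))/20000 = -1/15625 rad
Superposition: θ = Σ θ_i = -53707/1171875 rad ≈ -0.045830 rad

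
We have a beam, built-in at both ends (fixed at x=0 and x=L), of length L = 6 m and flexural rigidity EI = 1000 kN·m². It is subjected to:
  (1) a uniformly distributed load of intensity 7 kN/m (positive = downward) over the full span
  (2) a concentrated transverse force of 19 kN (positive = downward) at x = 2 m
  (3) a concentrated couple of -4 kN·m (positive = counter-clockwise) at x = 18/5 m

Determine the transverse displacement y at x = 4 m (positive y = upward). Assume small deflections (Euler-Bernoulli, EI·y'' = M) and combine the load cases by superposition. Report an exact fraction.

y(4) = -14513/506250 m

Load 1 — uniform load w=7 kN/m over full span:
  y_1 = -wx²(L-x)²/(24EI) = -7·4²·(6-4)²/(24·1000) = -7/375 m
Load 2 — point force P=19 kN at a=2 m (b=L-a=4):
  y_2 = -Pa²(L-x)²(3bL-(3b+a)(L-x))/(6L³EI)  [x>a] = -19·2²·(6-4)²·(3·4·6-(3·4+2)·(6-4))/(6·6³·1000) = -209/20250 m
Load 3 — applied couple M₀=-4 kN·m at a=18/5 m (b=L-a=12/5):
  y_3 = (R_Ax³/6 - M_Ax²/2 - M₀(x-a)²/2)/EI  [x>a] with R_A=-24/25, M_A=-32/25 = ((-24/25)·4³/6 - (-32/25)·4²/2 - (-4)·(4-(18/5))²/2)/1000 = 1/3125 m
Superposition: y = Σ y_i = -14513/506250 m ≈ -0.028668 m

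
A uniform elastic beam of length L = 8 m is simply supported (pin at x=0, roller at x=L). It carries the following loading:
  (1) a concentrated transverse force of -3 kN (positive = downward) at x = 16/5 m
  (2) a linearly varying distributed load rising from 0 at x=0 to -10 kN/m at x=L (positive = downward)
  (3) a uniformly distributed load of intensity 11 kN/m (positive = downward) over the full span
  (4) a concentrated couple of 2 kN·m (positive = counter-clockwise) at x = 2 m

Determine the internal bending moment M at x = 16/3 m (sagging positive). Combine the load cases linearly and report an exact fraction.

Load 1 — point force P=-3 kN at a=16/5 m (b=L-a=24/5):
  M_1 = Pa(L-x)/L  [x>a] = (-3)·(16/5)·(8-(16/3))/8 = -16/5 kN·m
Load 2 — triangular load w₀=-10 kN/m (0→w₀ over full span):
  M_2 = w₀Lx/6 - w₀x³/(6L) = (-10)·8·(16/3)/6 - (-10)·(16/3)³/(6·8) = -3200/81 kN·m
Load 3 — uniform load w=11 kN/m over full span:
  M_3 = wx(L-x)/2 = 11·(16/3)·(8-(16/3))/2 = 704/9 kN·m
Load 4 — applied couple M₀=2 kN·m at a=2 m (b=L-a=6):
  M_4 = M₀x/L - M₀  [x>a] = 2·(16/3)/8 - 2 = -2/3 kN·m
Superposition: M = Σ M_i = 14114/405 kN·m ≈ 34.849383 kN·m

M(16/3) = 14114/405 kN·m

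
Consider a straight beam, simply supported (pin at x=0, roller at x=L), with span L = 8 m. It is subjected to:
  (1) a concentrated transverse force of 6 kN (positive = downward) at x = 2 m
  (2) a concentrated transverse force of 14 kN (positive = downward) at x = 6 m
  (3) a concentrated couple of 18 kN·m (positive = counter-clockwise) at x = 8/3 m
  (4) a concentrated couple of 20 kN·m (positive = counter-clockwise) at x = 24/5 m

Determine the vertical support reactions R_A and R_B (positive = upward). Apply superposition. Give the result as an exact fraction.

Load 1 — point force P=6 kN at a=2 m (b=L-a=6):
  R_A = Pb/L = 6·6/8 = 9/2 kN
  R_B = Pa/L = 6·2/8 = 3/2 kN
Load 2 — point force P=14 kN at a=6 m (b=L-a=2):
  R_A = Pb/L = 14·2/8 = 7/2 kN
  R_B = Pa/L = 14·6/8 = 21/2 kN
Load 3 — applied couple M₀=18 kN·m at a=8/3 m (b=L-a=16/3):
  R_A = M₀/L = 18/8 = 9/4 kN
  R_B = -M₀/L = -18/8 = -9/4 kN
Load 4 — applied couple M₀=20 kN·m at a=24/5 m (b=L-a=16/5):
  R_A = M₀/L = 20/8 = 5/2 kN
  R_B = -M₀/L = -20/8 = -5/2 kN
Superposition: R_A = 51/4 kN, R_B = 29/4 kN

R_A = 51/4 kN, R_B = 29/4 kN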